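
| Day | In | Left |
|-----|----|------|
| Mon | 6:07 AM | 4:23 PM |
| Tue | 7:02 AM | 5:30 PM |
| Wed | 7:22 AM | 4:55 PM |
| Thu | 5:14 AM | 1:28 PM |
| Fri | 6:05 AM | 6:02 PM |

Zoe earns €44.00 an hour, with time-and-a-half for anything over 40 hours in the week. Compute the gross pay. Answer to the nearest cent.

Mon: 6:07 AM–4:23 PM = 10 h 16 min
Tue: 7:02 AM–5:30 PM = 10 h 28 min
Wed: 7:22 AM–4:55 PM = 9 h 33 min
Thu: 5:14 AM–1:28 PM = 8 h 14 min
Fri: 6:05 AM–6:02 PM = 11 h 57 min
Total worked: 50 h 28 min = 3028 min.
Regular 40 h 0 min = 2400 min at €44.00/h; overtime 10 h 28 min = 628 min at €66.00/h.
Pay = (2400 × €44.00 + 628 × €66.00) ÷ 60 = €2450.80.

€2450.80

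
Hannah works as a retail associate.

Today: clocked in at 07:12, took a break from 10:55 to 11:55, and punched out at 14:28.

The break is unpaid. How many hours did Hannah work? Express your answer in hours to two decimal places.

6.27 hours

Today: 07:12–14:28 = 7 h 16 min; less 60 min break → 6 h 16 min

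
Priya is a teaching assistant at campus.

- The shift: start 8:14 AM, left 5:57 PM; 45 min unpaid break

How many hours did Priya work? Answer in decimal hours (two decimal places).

8.97 hours

The shift: 8:14 AM–5:57 PM = 9 h 43 min; less 45 min break → 8 h 58 min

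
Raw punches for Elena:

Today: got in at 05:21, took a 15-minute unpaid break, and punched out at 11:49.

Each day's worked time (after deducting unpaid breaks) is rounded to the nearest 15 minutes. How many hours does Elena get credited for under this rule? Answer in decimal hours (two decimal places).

6.25 hours

Today: 05:21–11:49 = 6 h 28 min − 15 min = 6 h 13 min → rounds to 6 h 15 min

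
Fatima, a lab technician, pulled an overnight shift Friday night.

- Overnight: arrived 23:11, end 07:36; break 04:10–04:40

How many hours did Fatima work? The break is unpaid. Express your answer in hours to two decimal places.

7.92 hours

Overnight: 23:11 → midnight = 0 h 49 min; midnight → 07:36 = 7 h 36 min; span 8 h 25 min; less 30 min break → 7 h 55 min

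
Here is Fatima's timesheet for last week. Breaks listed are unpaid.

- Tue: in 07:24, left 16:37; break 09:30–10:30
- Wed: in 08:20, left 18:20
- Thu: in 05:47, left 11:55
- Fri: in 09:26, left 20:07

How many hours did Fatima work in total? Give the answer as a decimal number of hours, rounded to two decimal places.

Tue: 07:24–16:37 = 9 h 13 min; less 60 min break → 8 h 13 min
Wed: 08:20–18:20 = 10 h 0 min
Thu: 05:47–11:55 = 6 h 8 min
Fri: 09:26–20:07 = 10 h 41 min
Total: 8 h 13 min + 10 h 0 min + 6 h 8 min + 10 h 41 min = 35 h 2 min.

35.03 hours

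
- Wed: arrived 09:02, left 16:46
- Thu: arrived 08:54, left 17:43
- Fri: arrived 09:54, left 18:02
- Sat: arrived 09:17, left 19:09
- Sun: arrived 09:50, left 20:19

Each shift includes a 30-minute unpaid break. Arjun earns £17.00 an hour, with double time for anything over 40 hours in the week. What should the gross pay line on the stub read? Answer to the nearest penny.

£766.13

Wed: 09:02–16:46 = 7 h 44 min; less 30 min break → 7 h 14 min
Thu: 08:54–17:43 = 8 h 49 min; less 30 min break → 8 h 19 min
Fri: 09:54–18:02 = 8 h 8 min; less 30 min break → 7 h 38 min
Sat: 09:17–19:09 = 9 h 52 min; less 30 min break → 9 h 22 min
Sun: 09:50–20:19 = 10 h 29 min; less 30 min break → 9 h 59 min
Total worked: 42 h 32 min = 2552 min.
Regular 40 h 0 min = 2400 min at £17.00/h; overtime 2 h 32 min = 152 min at £34.00/h.
Pay = (2400 × £17.00 + 152 × £34.00) ÷ 60 = £766.13.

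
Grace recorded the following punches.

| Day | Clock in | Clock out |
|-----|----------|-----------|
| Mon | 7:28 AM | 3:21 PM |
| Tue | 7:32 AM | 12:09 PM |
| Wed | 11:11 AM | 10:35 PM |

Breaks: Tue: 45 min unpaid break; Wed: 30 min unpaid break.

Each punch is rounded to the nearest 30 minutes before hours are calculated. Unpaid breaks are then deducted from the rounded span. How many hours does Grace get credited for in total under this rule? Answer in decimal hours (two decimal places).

22.75 hours

Mon: in 7:28 AM→7:30 AM, out 3:21 PM→3:30 PM; 8 h 0 min
Tue: in 7:32 AM→7:30 AM, out 12:09 PM→12:00 PM; 4 h 30 min − 45 min = 3 h 45 min
Wed: in 11:11 AM→11:00 AM, out 10:35 PM→10:30 PM; 11 h 30 min − 30 min = 11 h 0 min
Total credited: 22 h 45 min.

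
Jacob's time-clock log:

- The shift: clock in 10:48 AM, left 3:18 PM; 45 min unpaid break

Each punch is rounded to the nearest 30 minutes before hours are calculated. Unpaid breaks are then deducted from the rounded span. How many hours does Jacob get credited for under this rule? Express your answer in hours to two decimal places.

3.75 hours

The shift: in 10:48 AM→11:00 AM, out 3:18 PM→3:30 PM; 4 h 30 min − 45 min = 3 h 45 min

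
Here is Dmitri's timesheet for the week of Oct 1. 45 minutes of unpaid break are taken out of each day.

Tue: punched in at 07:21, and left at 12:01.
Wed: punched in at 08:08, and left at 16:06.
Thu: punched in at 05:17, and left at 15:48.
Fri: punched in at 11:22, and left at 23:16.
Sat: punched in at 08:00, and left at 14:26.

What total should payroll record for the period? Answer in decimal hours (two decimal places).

37.73 hours

Tue: 07:21–12:01 = 4 h 40 min; less 45 min break → 3 h 55 min
Wed: 08:08–16:06 = 7 h 58 min; less 45 min break → 7 h 13 min
Thu: 05:17–15:48 = 10 h 31 min; less 45 min break → 9 h 46 min
Fri: 11:22–23:16 = 11 h 54 min; less 45 min break → 11 h 9 min
Sat: 08:00–14:26 = 6 h 26 min; less 45 min break → 5 h 41 min
Total: 3 h 55 min + 7 h 13 min + 9 h 46 min + 11 h 9 min + 5 h 41 min = 37 h 44 min.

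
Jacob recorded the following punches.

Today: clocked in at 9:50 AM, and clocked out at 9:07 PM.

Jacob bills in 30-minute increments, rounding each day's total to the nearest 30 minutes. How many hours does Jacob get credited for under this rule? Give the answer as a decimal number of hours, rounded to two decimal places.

Today: 9:50 AM–9:07 PM = 11 h 17 min → rounds to 11 h 30 min

11.50 hours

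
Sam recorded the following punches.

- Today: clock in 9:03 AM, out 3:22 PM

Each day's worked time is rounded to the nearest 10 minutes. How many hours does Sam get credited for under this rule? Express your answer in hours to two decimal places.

Today: 9:03 AM–3:22 PM = 6 h 19 min → rounds to 6 h 20 min

6.33 hours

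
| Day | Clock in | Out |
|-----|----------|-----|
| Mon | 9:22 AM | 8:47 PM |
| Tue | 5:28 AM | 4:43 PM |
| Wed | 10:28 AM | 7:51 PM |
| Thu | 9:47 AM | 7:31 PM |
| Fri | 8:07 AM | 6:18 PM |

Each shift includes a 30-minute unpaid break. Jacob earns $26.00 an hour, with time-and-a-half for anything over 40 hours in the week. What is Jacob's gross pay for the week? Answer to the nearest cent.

Mon: 9:22 AM–8:47 PM = 11 h 25 min; less 30 min break → 10 h 55 min
Tue: 5:28 AM–4:43 PM = 11 h 15 min; less 30 min break → 10 h 45 min
Wed: 10:28 AM–7:51 PM = 9 h 23 min; less 30 min break → 8 h 53 min
Thu: 9:47 AM–7:31 PM = 9 h 44 min; less 30 min break → 9 h 14 min
Fri: 8:07 AM–6:18 PM = 10 h 11 min; less 30 min break → 9 h 41 min
Total worked: 49 h 28 min = 2968 min.
Regular 40 h 0 min = 2400 min at $26.00/h; overtime 9 h 28 min = 568 min at $39.00/h.
Pay = (2400 × $26.00 + 568 × $39.00) ÷ 60 = $1409.20.

$1409.20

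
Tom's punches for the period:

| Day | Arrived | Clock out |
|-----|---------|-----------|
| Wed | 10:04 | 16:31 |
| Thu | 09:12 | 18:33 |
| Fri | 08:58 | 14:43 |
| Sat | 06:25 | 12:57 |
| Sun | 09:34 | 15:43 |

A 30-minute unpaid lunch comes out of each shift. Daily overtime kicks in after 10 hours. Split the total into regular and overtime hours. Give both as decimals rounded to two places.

Regular 31.73 hours, overtime 0.00 hours

Wed: 10:04–16:31 = 6 h 27 min; less 30 min break → 5 h 57 min
Thu: 09:12–18:33 = 9 h 21 min; less 30 min break → 8 h 51 min
Fri: 08:58–14:43 = 5 h 45 min; less 30 min break → 5 h 15 min
Sat: 06:25–12:57 = 6 h 32 min; less 30 min break → 6 h 2 min
Sun: 09:34–15:43 = 6 h 9 min; less 30 min break → 5 h 39 min
Wed reg 5 h 57 min / OT 0 h 0 min; Thu reg 8 h 51 min / OT 0 h 0 min; Fri reg 5 h 15 min / OT 0 h 0 min; Sat reg 6 h 2 min / OT 0 h 0 min; Sun reg 5 h 39 min / OT 0 h 0 min.
Totals: regular 31 h 44 min, overtime 0 h 0 min.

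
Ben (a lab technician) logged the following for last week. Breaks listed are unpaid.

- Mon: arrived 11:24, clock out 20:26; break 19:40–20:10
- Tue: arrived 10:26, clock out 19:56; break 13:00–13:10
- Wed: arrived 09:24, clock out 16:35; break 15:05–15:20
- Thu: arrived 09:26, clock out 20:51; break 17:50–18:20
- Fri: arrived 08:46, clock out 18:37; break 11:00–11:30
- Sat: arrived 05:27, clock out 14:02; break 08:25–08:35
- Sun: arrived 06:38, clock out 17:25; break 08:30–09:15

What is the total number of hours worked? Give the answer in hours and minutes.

63 h 31 min

Mon: 11:24–20:26 = 9 h 2 min; less 30 min break → 8 h 32 min
Tue: 10:26–19:56 = 9 h 30 min; less 10 min break → 9 h 20 min
Wed: 09:24–16:35 = 7 h 11 min; less 15 min break → 6 h 56 min
Thu: 09:26–20:51 = 11 h 25 min; less 30 min break → 10 h 55 min
Fri: 08:46–18:37 = 9 h 51 min; less 30 min break → 9 h 21 min
Sat: 05:27–14:02 = 8 h 35 min; less 10 min break → 8 h 25 min
Sun: 06:38–17:25 = 10 h 47 min; less 45 min break → 10 h 2 min
Total: 8 h 32 min + 9 h 20 min + 6 h 56 min + 10 h 55 min + 9 h 21 min + 8 h 25 min + 10 h 2 min = 63 h 31 min.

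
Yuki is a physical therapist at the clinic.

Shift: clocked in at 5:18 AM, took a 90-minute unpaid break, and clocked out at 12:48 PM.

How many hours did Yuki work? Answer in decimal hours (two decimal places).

Shift: 5:18 AM–12:48 PM = 7 h 30 min; less 90 min break → 6 h 0 min

6.00 hours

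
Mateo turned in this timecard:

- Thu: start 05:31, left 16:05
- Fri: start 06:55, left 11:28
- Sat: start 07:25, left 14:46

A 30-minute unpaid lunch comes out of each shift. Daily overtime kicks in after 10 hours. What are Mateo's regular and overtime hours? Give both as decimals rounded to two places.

Thu: 05:31–16:05 = 10 h 34 min; less 30 min break → 10 h 4 min
Fri: 06:55–11:28 = 4 h 33 min; less 30 min break → 4 h 3 min
Sat: 07:25–14:46 = 7 h 21 min; less 30 min break → 6 h 51 min
Thu reg 10 h 0 min / OT 0 h 4 min; Fri reg 4 h 3 min / OT 0 h 0 min; Sat reg 6 h 51 min / OT 0 h 0 min.
Totals: regular 20 h 54 min, overtime 0 h 4 min.

Regular 20.90 hours, overtime 0.07 hours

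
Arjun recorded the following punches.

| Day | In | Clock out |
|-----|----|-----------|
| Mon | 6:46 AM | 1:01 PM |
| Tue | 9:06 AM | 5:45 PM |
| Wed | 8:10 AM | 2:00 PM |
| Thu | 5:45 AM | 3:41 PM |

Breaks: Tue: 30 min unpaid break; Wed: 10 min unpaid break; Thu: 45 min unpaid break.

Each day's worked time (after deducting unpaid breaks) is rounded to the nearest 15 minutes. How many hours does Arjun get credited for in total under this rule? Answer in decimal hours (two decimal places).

29.50 hours

Mon: 6:46 AM–1:01 PM = 6 h 15 min → rounds to 6 h 15 min
Tue: 9:06 AM–5:45 PM = 8 h 39 min − 30 min = 8 h 9 min → rounds to 8 h 15 min
Wed: 8:10 AM–2:00 PM = 5 h 50 min − 10 min = 5 h 40 min → rounds to 5 h 45 min
Thu: 5:45 AM–3:41 PM = 9 h 56 min − 45 min = 9 h 11 min → rounds to 9 h 15 min
Total credited: 29 h 30 min.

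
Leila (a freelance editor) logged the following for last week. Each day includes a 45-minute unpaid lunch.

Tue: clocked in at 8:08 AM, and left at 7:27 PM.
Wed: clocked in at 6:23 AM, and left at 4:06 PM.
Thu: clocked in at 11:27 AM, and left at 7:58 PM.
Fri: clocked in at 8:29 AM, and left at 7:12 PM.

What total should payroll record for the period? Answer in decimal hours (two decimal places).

Tue: 8:08 AM–7:27 PM = 11 h 19 min; less 45 min break → 10 h 34 min
Wed: 6:23 AM–4:06 PM = 9 h 43 min; less 45 min break → 8 h 58 min
Thu: 11:27 AM–7:58 PM = 8 h 31 min; less 45 min break → 7 h 46 min
Fri: 8:29 AM–7:12 PM = 10 h 43 min; less 45 min break → 9 h 58 min
Total: 10 h 34 min + 8 h 58 min + 7 h 46 min + 9 h 58 min = 37 h 16 min.

37.27 hours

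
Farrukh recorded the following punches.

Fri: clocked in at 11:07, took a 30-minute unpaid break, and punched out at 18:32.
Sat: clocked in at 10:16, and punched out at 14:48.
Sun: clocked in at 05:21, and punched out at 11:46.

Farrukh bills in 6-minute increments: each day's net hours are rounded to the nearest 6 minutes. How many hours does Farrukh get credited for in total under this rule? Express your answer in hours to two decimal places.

17.80 hours

Fri: 11:07–18:32 = 7 h 25 min − 30 min = 6 h 55 min → rounds to 6 h 54 min
Sat: 10:16–14:48 = 4 h 32 min → rounds to 4 h 30 min
Sun: 05:21–11:46 = 6 h 25 min → rounds to 6 h 24 min
Total credited: 17 h 48 min.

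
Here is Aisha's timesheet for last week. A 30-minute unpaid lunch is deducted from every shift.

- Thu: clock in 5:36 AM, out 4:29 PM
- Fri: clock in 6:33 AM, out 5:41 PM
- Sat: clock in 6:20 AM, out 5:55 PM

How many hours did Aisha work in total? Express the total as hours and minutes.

Thu: 5:36 AM–4:29 PM = 10 h 53 min; less 30 min break → 10 h 23 min
Fri: 6:33 AM–5:41 PM = 11 h 8 min; less 30 min break → 10 h 38 min
Sat: 6:20 AM–5:55 PM = 11 h 35 min; less 30 min break → 11 h 5 min
Total: 10 h 23 min + 10 h 38 min + 11 h 5 min = 32 h 6 min.

32 h 6 min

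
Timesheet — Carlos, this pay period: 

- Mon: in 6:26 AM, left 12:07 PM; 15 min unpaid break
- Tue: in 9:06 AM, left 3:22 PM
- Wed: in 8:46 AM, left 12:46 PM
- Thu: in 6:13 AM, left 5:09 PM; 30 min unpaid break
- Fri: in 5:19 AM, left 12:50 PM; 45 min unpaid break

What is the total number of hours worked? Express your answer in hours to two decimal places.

Mon: 6:26 AM–12:07 PM = 5 h 41 min; less 15 min break → 5 h 26 min
Tue: 9:06 AM–3:22 PM = 6 h 16 min
Wed: 8:46 AM–12:46 PM = 4 h 0 min
Thu: 6:13 AM–5:09 PM = 10 h 56 min; less 30 min break → 10 h 26 min
Fri: 5:19 AM–12:50 PM = 7 h 31 min; less 45 min break → 6 h 46 min
Total: 5 h 26 min + 6 h 16 min + 4 h 0 min + 10 h 26 min + 6 h 46 min = 32 h 54 min.

32.90 hours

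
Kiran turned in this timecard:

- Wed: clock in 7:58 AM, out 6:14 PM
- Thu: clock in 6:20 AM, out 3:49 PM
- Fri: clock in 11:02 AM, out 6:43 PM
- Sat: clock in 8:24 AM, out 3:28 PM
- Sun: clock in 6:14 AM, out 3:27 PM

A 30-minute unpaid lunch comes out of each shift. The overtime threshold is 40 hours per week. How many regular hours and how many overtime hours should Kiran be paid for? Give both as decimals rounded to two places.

Wed: 7:58 AM–6:14 PM = 10 h 16 min; less 30 min break → 9 h 46 min
Thu: 6:20 AM–3:49 PM = 9 h 29 min; less 30 min break → 8 h 59 min
Fri: 11:02 AM–6:43 PM = 7 h 41 min; less 30 min break → 7 h 11 min
Sat: 8:24 AM–3:28 PM = 7 h 4 min; less 30 min break → 6 h 34 min
Sun: 6:14 AM–3:27 PM = 9 h 13 min; less 30 min break → 8 h 43 min
Total worked: 41 h 13 min = 41.22 h.
Threshold 40 h → overtime 1 h 13 min, regular 40 h 0 min.

Regular 40.00 hours, overtime 1.22 hours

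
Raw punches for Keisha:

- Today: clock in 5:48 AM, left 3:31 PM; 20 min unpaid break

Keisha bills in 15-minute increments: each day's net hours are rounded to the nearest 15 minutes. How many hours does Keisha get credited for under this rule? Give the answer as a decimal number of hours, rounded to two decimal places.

9.50 hours

Today: 5:48 AM–3:31 PM = 9 h 43 min − 20 min = 9 h 23 min → rounds to 9 h 30 min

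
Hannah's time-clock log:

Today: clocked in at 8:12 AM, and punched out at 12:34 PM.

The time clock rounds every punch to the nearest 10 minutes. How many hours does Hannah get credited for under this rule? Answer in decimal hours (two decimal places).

4.33 hours

Today: in 8:12 AM→8:10 AM, out 12:34 PM→12:30 PM; 4 h 20 min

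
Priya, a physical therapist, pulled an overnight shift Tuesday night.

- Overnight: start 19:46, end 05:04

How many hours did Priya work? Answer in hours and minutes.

9 h 18 min

Overnight: 19:46 → midnight = 4 h 14 min; midnight → 05:04 = 5 h 4 min; span 9 h 18 min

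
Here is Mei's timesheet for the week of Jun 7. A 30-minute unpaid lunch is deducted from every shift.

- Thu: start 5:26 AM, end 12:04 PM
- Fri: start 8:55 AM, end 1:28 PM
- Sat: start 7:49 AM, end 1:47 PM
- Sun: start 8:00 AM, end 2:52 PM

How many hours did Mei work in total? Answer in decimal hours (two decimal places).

22.02 hours

Thu: 5:26 AM–12:04 PM = 6 h 38 min; less 30 min break → 6 h 8 min
Fri: 8:55 AM–1:28 PM = 4 h 33 min; less 30 min break → 4 h 3 min
Sat: 7:49 AM–1:47 PM = 5 h 58 min; less 30 min break → 5 h 28 min
Sun: 8:00 AM–2:52 PM = 6 h 52 min; less 30 min break → 6 h 22 min
Total: 6 h 8 min + 4 h 3 min + 5 h 28 min + 6 h 22 min = 22 h 1 min.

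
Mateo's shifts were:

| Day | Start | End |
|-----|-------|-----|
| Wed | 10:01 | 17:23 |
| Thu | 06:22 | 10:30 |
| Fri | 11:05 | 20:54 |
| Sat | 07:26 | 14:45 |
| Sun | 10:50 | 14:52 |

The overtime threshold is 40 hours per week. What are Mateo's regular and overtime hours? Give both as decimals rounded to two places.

Regular 32.67 hours, overtime 0.00 hours

Wed: 10:01–17:23 = 7 h 22 min
Thu: 06:22–10:30 = 4 h 8 min
Fri: 11:05–20:54 = 9 h 49 min
Sat: 07:26–14:45 = 7 h 19 min
Sun: 10:50–14:52 = 4 h 2 min
Total worked: 32 h 40 min = 32.67 h.
Threshold 40 h → overtime 0 h 0 min, regular 32 h 40 min.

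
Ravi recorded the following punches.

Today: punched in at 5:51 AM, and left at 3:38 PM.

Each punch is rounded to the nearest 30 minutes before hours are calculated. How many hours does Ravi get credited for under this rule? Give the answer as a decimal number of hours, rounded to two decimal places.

9.50 hours

Today: in 5:51 AM→6:00 AM, out 3:38 PM→3:30 PM; 9 h 30 min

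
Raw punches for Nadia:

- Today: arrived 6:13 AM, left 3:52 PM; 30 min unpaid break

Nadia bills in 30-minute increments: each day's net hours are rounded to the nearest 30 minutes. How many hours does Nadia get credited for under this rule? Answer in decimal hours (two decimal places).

9.00 hours

Today: 6:13 AM–3:52 PM = 9 h 39 min − 30 min = 9 h 9 min → rounds to 9 h 0 min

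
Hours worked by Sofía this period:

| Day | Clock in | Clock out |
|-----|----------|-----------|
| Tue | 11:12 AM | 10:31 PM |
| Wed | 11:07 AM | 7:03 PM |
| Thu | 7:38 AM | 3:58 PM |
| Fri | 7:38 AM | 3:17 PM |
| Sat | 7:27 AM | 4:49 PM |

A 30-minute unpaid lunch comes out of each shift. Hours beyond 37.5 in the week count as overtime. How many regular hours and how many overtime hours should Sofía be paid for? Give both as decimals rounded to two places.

Tue: 11:12 AM–10:31 PM = 11 h 19 min; less 30 min break → 10 h 49 min
Wed: 11:07 AM–7:03 PM = 7 h 56 min; less 30 min break → 7 h 26 min
Thu: 7:38 AM–3:58 PM = 8 h 20 min; less 30 min break → 7 h 50 min
Fri: 7:38 AM–3:17 PM = 7 h 39 min; less 30 min break → 7 h 9 min
Sat: 7:27 AM–4:49 PM = 9 h 22 min; less 30 min break → 8 h 52 min
Total worked: 42 h 6 min = 42.10 h.
Threshold 37.5 h → overtime 4 h 36 min, regular 37 h 30 min.

Regular 37.50 hours, overtime 4.60 hours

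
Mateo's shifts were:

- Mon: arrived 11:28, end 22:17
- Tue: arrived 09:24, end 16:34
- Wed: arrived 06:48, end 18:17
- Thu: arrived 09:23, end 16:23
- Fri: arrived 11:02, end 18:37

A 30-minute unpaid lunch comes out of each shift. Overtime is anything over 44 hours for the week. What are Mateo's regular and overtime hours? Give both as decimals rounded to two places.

Mon: 11:28–22:17 = 10 h 49 min; less 30 min break → 10 h 19 min
Tue: 09:24–16:34 = 7 h 10 min; less 30 min break → 6 h 40 min
Wed: 06:48–18:17 = 11 h 29 min; less 30 min break → 10 h 59 min
Thu: 09:23–16:23 = 7 h 0 min; less 30 min break → 6 h 30 min
Fri: 11:02–18:37 = 7 h 35 min; less 30 min break → 7 h 5 min
Total worked: 41 h 33 min = 41.55 h.
Threshold 44 h → overtime 0 h 0 min, regular 41 h 33 min.

Regular 41.55 hours, overtime 0.00 hours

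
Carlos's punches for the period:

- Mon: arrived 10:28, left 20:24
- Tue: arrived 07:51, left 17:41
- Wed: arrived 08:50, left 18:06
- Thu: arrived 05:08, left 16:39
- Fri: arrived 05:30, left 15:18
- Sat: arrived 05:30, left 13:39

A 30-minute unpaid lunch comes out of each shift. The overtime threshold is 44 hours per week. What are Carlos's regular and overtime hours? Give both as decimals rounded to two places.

Regular 44.00 hours, overtime 11.50 hours

Mon: 10:28–20:24 = 9 h 56 min; less 30 min break → 9 h 26 min
Tue: 07:51–17:41 = 9 h 50 min; less 30 min break → 9 h 20 min
Wed: 08:50–18:06 = 9 h 16 min; less 30 min break → 8 h 46 min
Thu: 05:08–16:39 = 11 h 31 min; less 30 min break → 11 h 1 min
Fri: 05:30–15:18 = 9 h 48 min; less 30 min break → 9 h 18 min
Sat: 05:30–13:39 = 8 h 9 min; less 30 min break → 7 h 39 min
Total worked: 55 h 30 min = 55.50 h.
Threshold 44 h → overtime 11 h 30 min, regular 44 h 0 min.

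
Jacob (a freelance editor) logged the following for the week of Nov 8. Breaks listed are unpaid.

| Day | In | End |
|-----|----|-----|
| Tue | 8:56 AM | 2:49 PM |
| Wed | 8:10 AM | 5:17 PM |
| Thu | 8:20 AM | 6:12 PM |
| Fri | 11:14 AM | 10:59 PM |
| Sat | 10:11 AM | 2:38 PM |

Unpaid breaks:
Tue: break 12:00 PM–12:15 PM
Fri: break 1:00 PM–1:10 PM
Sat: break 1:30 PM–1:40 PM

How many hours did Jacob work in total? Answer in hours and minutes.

40 h 29 min

Tue: 8:56 AM–2:49 PM = 5 h 53 min; less 15 min break → 5 h 38 min
Wed: 8:10 AM–5:17 PM = 9 h 7 min
Thu: 8:20 AM–6:12 PM = 9 h 52 min
Fri: 11:14 AM–10:59 PM = 11 h 45 min; less 10 min break → 11 h 35 min
Sat: 10:11 AM–2:38 PM = 4 h 27 min; less 10 min break → 4 h 17 min
Total: 5 h 38 min + 9 h 7 min + 9 h 52 min + 11 h 35 min + 4 h 17 min = 40 h 29 min.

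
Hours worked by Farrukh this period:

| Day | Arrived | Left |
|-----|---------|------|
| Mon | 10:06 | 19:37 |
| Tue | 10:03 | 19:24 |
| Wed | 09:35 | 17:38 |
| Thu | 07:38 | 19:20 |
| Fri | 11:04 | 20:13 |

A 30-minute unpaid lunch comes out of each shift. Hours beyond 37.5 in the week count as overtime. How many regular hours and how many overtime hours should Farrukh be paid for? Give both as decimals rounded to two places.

Mon: 10:06–19:37 = 9 h 31 min; less 30 min break → 9 h 1 min
Tue: 10:03–19:24 = 9 h 21 min; less 30 min break → 8 h 51 min
Wed: 09:35–17:38 = 8 h 3 min; less 30 min break → 7 h 33 min
Thu: 07:38–19:20 = 11 h 42 min; less 30 min break → 11 h 12 min
Fri: 11:04–20:13 = 9 h 9 min; less 30 min break → 8 h 39 min
Total worked: 45 h 16 min = 45.27 h.
Threshold 37.5 h → overtime 7 h 46 min, regular 37 h 30 min.

Regular 37.50 hours, overtime 7.77 hours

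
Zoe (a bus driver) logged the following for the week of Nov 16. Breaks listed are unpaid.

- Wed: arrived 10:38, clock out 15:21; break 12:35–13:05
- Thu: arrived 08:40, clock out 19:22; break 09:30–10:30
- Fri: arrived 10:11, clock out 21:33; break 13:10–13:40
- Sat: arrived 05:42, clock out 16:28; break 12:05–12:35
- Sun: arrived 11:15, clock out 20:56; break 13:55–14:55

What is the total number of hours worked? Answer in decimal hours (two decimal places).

43.73 hours

Wed: 10:38–15:21 = 4 h 43 min; less 30 min break → 4 h 13 min
Thu: 08:40–19:22 = 10 h 42 min; less 60 min break → 9 h 42 min
Fri: 10:11–21:33 = 11 h 22 min; less 30 min break → 10 h 52 min
Sat: 05:42–16:28 = 10 h 46 min; less 30 min break → 10 h 16 min
Sun: 11:15–20:56 = 9 h 41 min; less 60 min break → 8 h 41 min
Total: 4 h 13 min + 9 h 42 min + 10 h 52 min + 10 h 16 min + 8 h 41 min = 43 h 44 min.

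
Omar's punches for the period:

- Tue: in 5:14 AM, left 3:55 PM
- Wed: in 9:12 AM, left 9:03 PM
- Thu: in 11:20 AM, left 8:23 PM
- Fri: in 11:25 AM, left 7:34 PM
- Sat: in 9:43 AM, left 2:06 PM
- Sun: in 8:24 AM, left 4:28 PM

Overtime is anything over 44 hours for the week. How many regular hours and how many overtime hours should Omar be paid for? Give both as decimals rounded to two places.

Tue: 5:14 AM–3:55 PM = 10 h 41 min
Wed: 9:12 AM–9:03 PM = 11 h 51 min
Thu: 11:20 AM–8:23 PM = 9 h 3 min
Fri: 11:25 AM–7:34 PM = 8 h 9 min
Sat: 9:43 AM–2:06 PM = 4 h 23 min
Sun: 8:24 AM–4:28 PM = 8 h 4 min
Total worked: 52 h 11 min = 52.18 h.
Threshold 44 h → overtime 8 h 11 min, regular 44 h 0 min.

Regular 44.00 hours, overtime 8.18 hours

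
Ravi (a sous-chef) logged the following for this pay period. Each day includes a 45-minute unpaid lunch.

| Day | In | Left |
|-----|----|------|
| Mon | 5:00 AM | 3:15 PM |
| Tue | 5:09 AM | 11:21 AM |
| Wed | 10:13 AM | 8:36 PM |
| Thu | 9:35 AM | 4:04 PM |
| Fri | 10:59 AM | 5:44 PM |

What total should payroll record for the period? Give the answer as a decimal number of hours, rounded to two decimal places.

Mon: 5:00 AM–3:15 PM = 10 h 15 min; less 45 min break → 9 h 30 min
Tue: 5:09 AM–11:21 AM = 6 h 12 min; less 45 min break → 5 h 27 min
Wed: 10:13 AM–8:36 PM = 10 h 23 min; less 45 min break → 9 h 38 min
Thu: 9:35 AM–4:04 PM = 6 h 29 min; less 45 min break → 5 h 44 min
Fri: 10:59 AM–5:44 PM = 6 h 45 min; less 45 min break → 6 h 0 min
Total: 9 h 30 min + 5 h 27 min + 9 h 38 min + 5 h 44 min + 6 h 0 min = 36 h 19 min.

36.32 hours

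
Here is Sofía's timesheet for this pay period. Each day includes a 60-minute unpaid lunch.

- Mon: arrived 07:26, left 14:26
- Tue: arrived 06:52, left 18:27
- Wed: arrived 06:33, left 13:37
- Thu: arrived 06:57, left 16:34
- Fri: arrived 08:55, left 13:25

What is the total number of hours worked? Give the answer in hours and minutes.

34 h 46 min

Mon: 07:26–14:26 = 7 h 0 min; less 60 min break → 6 h 0 min
Tue: 06:52–18:27 = 11 h 35 min; less 60 min break → 10 h 35 min
Wed: 06:33–13:37 = 7 h 4 min; less 60 min break → 6 h 4 min
Thu: 06:57–16:34 = 9 h 37 min; less 60 min break → 8 h 37 min
Fri: 08:55–13:25 = 4 h 30 min; less 60 min break → 3 h 30 min
Total: 6 h 0 min + 10 h 35 min + 6 h 4 min + 8 h 37 min + 3 h 30 min = 34 h 46 min.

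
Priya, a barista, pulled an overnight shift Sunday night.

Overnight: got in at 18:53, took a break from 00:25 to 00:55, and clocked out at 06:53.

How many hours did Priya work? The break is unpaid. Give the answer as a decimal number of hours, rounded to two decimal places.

11.50 hours

Overnight: 18:53 → midnight = 5 h 7 min; midnight → 06:53 = 6 h 53 min; span 12 h 0 min; less 30 min break → 11 h 30 min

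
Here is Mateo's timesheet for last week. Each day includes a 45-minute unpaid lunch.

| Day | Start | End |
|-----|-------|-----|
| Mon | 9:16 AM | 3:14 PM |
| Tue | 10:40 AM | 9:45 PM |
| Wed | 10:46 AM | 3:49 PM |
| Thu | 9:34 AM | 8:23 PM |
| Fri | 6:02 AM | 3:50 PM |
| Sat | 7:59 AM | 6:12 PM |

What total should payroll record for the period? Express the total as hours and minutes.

48 h 26 min

Mon: 9:16 AM–3:14 PM = 5 h 58 min; less 45 min break → 5 h 13 min
Tue: 10:40 AM–9:45 PM = 11 h 5 min; less 45 min break → 10 h 20 min
Wed: 10:46 AM–3:49 PM = 5 h 3 min; less 45 min break → 4 h 18 min
Thu: 9:34 AM–8:23 PM = 10 h 49 min; less 45 min break → 10 h 4 min
Fri: 6:02 AM–3:50 PM = 9 h 48 min; less 45 min break → 9 h 3 min
Sat: 7:59 AM–6:12 PM = 10 h 13 min; less 45 min break → 9 h 28 min
Total: 5 h 13 min + 10 h 20 min + 4 h 18 min + 10 h 4 min + 9 h 3 min + 9 h 28 min = 48 h 26 min.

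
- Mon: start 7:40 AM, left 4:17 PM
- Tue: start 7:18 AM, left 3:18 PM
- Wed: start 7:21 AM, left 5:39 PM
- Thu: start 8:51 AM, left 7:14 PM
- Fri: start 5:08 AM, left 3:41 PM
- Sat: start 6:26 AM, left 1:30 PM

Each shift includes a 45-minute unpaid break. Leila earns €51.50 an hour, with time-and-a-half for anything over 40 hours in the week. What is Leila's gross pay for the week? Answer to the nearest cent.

€2864.69

Mon: 7:40 AM–4:17 PM = 8 h 37 min; less 45 min break → 7 h 52 min
Tue: 7:18 AM–3:18 PM = 8 h 0 min; less 45 min break → 7 h 15 min
Wed: 7:21 AM–5:39 PM = 10 h 18 min; less 45 min break → 9 h 33 min
Thu: 8:51 AM–7:14 PM = 10 h 23 min; less 45 min break → 9 h 38 min
Fri: 5:08 AM–3:41 PM = 10 h 33 min; less 45 min break → 9 h 48 min
Sat: 6:26 AM–1:30 PM = 7 h 4 min; less 45 min break → 6 h 19 min
Total worked: 50 h 25 min = 3025 min.
Regular 40 h 0 min = 2400 min at €51.50/h; overtime 10 h 25 min = 625 min at €77.25/h.
Pay = (2400 × €51.50 + 625 × €77.25) ÷ 60 = €2864.69.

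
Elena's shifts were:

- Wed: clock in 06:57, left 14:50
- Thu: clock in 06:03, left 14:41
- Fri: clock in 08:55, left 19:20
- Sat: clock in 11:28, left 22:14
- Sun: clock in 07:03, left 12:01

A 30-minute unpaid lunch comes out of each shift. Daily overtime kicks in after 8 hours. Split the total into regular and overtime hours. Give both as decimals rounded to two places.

Regular 35.85 hours, overtime 4.32 hours

Wed: 06:57–14:50 = 7 h 53 min; less 30 min break → 7 h 23 min
Thu: 06:03–14:41 = 8 h 38 min; less 30 min break → 8 h 8 min
Fri: 08:55–19:20 = 10 h 25 min; less 30 min break → 9 h 55 min
Sat: 11:28–22:14 = 10 h 46 min; less 30 min break → 10 h 16 min
Sun: 07:03–12:01 = 4 h 58 min; less 30 min break → 4 h 28 min
Wed reg 7 h 23 min / OT 0 h 0 min; Thu reg 8 h 0 min / OT 0 h 8 min; Fri reg 8 h 0 min / OT 1 h 55 min; Sat reg 8 h 0 min / OT 2 h 16 min; Sun reg 4 h 28 min / OT 0 h 0 min.
Totals: regular 35 h 51 min, overtime 4 h 19 min.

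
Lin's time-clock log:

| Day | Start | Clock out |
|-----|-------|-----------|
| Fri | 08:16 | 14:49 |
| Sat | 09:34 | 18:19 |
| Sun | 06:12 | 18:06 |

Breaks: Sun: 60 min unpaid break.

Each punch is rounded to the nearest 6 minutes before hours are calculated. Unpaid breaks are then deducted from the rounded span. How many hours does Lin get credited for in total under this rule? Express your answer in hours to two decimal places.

26.10 hours

Fri: in 08:16→08:18, out 14:49→14:48; 6 h 30 min
Sat: in 09:34→09:36, out 18:19→18:18; 8 h 42 min
Sun: in 06:12→06:12, out 18:06→18:06; 11 h 54 min − 60 min = 10 h 54 min
Total credited: 26 h 6 min.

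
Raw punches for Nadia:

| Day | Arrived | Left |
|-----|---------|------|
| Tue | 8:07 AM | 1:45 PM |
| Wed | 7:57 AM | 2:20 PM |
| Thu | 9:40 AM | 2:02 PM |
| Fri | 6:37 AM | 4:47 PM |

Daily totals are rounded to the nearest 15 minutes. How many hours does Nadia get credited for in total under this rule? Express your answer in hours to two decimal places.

Tue: 8:07 AM–1:45 PM = 5 h 38 min → rounds to 5 h 45 min
Wed: 7:57 AM–2:20 PM = 6 h 23 min → rounds to 6 h 30 min
Thu: 9:40 AM–2:02 PM = 4 h 22 min → rounds to 4 h 15 min
Fri: 6:37 AM–4:47 PM = 10 h 10 min → rounds to 10 h 15 min
Total credited: 26 h 45 min.

26.75 hours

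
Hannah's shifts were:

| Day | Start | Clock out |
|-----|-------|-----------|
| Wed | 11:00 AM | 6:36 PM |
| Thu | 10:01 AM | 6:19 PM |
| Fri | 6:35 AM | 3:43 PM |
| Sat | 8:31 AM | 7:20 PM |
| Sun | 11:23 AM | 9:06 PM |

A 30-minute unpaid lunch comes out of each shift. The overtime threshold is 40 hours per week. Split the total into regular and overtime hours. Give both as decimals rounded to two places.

Wed: 11:00 AM–6:36 PM = 7 h 36 min; less 30 min break → 7 h 6 min
Thu: 10:01 AM–6:19 PM = 8 h 18 min; less 30 min break → 7 h 48 min
Fri: 6:35 AM–3:43 PM = 9 h 8 min; less 30 min break → 8 h 38 min
Sat: 8:31 AM–7:20 PM = 10 h 49 min; less 30 min break → 10 h 19 min
Sun: 11:23 AM–9:06 PM = 9 h 43 min; less 30 min break → 9 h 13 min
Total worked: 43 h 4 min = 43.07 h.
Threshold 40 h → overtime 3 h 4 min, regular 40 h 0 min.

Regular 40.00 hours, overtime 3.07 hours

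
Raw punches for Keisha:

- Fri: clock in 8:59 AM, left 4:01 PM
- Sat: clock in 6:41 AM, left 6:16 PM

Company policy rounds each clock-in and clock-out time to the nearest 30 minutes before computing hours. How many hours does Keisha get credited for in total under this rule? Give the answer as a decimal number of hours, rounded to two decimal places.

19.00 hours

Fri: in 8:59 AM→9:00 AM, out 4:01 PM→4:00 PM; 7 h 0 min
Sat: in 6:41 AM→6:30 AM, out 6:16 PM→6:30 PM; 12 h 0 min
Total credited: 19 h 0 min.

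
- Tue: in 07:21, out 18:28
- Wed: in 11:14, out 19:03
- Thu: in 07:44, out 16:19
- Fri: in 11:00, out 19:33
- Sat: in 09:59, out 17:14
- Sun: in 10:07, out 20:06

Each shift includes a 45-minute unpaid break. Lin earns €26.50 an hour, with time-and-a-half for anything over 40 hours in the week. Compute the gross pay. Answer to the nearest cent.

€1409.80

Tue: 07:21–18:28 = 11 h 7 min; less 45 min break → 10 h 22 min
Wed: 11:14–19:03 = 7 h 49 min; less 45 min break → 7 h 4 min
Thu: 07:44–16:19 = 8 h 35 min; less 45 min break → 7 h 50 min
Fri: 11:00–19:33 = 8 h 33 min; less 45 min break → 7 h 48 min
Sat: 09:59–17:14 = 7 h 15 min; less 45 min break → 6 h 30 min
Sun: 10:07–20:06 = 9 h 59 min; less 45 min break → 9 h 14 min
Total worked: 48 h 48 min = 2928 min.
Regular 40 h 0 min = 2400 min at €26.50/h; overtime 8 h 48 min = 528 min at €39.75/h.
Pay = (2400 × €26.50 + 528 × €39.75) ÷ 60 = €1409.80.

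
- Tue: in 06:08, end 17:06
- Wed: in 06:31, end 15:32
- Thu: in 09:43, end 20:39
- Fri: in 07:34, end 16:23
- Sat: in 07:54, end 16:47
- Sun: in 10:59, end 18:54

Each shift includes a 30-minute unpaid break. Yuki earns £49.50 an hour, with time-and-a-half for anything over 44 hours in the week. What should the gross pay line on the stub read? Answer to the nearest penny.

Tue: 06:08–17:06 = 10 h 58 min; less 30 min break → 10 h 28 min
Wed: 06:31–15:32 = 9 h 1 min; less 30 min break → 8 h 31 min
Thu: 09:43–20:39 = 10 h 56 min; less 30 min break → 10 h 26 min
Fri: 07:34–16:23 = 8 h 49 min; less 30 min break → 8 h 19 min
Sat: 07:54–16:47 = 8 h 53 min; less 30 min break → 8 h 23 min
Sun: 10:59–18:54 = 7 h 55 min; less 30 min break → 7 h 25 min
Total worked: 53 h 32 min = 3212 min.
Regular 44 h 0 min = 2640 min at £49.50/h; overtime 9 h 32 min = 572 min at £74.25/h.
Pay = (2640 × £49.50 + 572 × £74.25) ÷ 60 = £2885.85.

£2885.85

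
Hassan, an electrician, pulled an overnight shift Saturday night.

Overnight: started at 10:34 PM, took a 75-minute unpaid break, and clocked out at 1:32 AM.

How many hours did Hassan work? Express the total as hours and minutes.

Overnight: 10:34 PM → midnight = 1 h 26 min; midnight → 1:32 AM = 1 h 32 min; span 2 h 58 min; less 75 min break → 1 h 43 min

1 h 43 min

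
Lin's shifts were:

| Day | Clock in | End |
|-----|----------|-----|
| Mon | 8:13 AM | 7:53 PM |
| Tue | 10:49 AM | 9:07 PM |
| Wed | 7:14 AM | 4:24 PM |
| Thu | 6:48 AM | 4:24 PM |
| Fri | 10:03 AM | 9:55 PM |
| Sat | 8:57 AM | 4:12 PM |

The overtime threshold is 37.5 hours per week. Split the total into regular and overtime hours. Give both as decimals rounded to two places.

Mon: 8:13 AM–7:53 PM = 11 h 40 min
Tue: 10:49 AM–9:07 PM = 10 h 18 min
Wed: 7:14 AM–4:24 PM = 9 h 10 min
Thu: 6:48 AM–4:24 PM = 9 h 36 min
Fri: 10:03 AM–9:55 PM = 11 h 52 min
Sat: 8:57 AM–4:12 PM = 7 h 15 min
Total worked: 59 h 51 min = 59.85 h.
Threshold 37.5 h → overtime 22 h 21 min, regular 37 h 30 min.

Regular 37.50 hours, overtime 22.35 hours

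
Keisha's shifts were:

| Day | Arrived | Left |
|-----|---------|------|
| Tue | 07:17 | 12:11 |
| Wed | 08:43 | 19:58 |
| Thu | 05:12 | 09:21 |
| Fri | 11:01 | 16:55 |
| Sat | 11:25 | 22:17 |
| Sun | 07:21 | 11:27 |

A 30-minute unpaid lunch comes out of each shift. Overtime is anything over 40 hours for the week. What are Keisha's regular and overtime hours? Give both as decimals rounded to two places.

Regular 38.17 hours, overtime 0.00 hours

Tue: 07:17–12:11 = 4 h 54 min; less 30 min break → 4 h 24 min
Wed: 08:43–19:58 = 11 h 15 min; less 30 min break → 10 h 45 min
Thu: 05:12–09:21 = 4 h 9 min; less 30 min break → 3 h 39 min
Fri: 11:01–16:55 = 5 h 54 min; less 30 min break → 5 h 24 min
Sat: 11:25–22:17 = 10 h 52 min; less 30 min break → 10 h 22 min
Sun: 07:21–11:27 = 4 h 6 min; less 30 min break → 3 h 36 min
Total worked: 38 h 10 min = 38.17 h.
Threshold 40 h → overtime 0 h 0 min, regular 38 h 10 min.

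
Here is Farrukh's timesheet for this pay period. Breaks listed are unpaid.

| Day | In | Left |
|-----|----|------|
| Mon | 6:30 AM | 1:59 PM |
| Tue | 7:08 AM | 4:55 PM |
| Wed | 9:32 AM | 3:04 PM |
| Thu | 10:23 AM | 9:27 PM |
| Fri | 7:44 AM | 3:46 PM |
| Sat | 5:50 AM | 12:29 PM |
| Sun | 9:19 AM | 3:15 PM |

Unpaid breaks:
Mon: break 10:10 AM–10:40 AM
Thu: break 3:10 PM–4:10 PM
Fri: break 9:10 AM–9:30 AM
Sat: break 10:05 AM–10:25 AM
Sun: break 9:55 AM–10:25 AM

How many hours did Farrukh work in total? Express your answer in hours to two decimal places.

Mon: 6:30 AM–1:59 PM = 7 h 29 min; less 30 min break → 6 h 59 min
Tue: 7:08 AM–4:55 PM = 9 h 47 min
Wed: 9:32 AM–3:04 PM = 5 h 32 min
Thu: 10:23 AM–9:27 PM = 11 h 4 min; less 60 min break → 10 h 4 min
Fri: 7:44 AM–3:46 PM = 8 h 2 min; less 20 min break → 7 h 42 min
Sat: 5:50 AM–12:29 PM = 6 h 39 min; less 20 min break → 6 h 19 min
Sun: 9:19 AM–3:15 PM = 5 h 56 min; less 30 min break → 5 h 26 min
Total: 6 h 59 min + 9 h 47 min + 5 h 32 min + 10 h 4 min + 7 h 42 min + 6 h 19 min + 5 h 26 min = 51 h 49 min.

51.82 hours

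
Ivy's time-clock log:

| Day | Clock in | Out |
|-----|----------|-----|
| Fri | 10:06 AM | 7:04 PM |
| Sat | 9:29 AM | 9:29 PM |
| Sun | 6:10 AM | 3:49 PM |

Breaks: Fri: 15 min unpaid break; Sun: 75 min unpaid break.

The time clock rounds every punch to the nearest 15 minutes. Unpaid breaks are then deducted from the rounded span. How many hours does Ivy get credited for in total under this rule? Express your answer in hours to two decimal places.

29.00 hours

Fri: in 10:06 AM→10:00 AM, out 7:04 PM→7:00 PM; 9 h 0 min − 15 min = 8 h 45 min
Sat: in 9:29 AM→9:30 AM, out 9:29 PM→9:30 PM; 12 h 0 min
Sun: in 6:10 AM→6:15 AM, out 3:49 PM→3:45 PM; 9 h 30 min − 75 min = 8 h 15 min
Total credited: 29 h 0 min.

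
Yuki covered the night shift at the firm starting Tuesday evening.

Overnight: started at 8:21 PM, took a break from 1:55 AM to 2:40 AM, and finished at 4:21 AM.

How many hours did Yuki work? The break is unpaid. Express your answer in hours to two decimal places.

7.25 hours

Overnight: 8:21 PM → midnight = 3 h 39 min; midnight → 4:21 AM = 4 h 21 min; span 8 h 0 min; less 45 min break → 7 h 15 min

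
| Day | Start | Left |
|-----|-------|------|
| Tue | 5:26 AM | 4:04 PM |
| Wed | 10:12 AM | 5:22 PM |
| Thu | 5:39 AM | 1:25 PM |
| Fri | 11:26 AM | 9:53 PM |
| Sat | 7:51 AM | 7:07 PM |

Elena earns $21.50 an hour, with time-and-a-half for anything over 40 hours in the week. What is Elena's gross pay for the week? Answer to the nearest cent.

Tue: 5:26 AM–4:04 PM = 10 h 38 min
Wed: 10:12 AM–5:22 PM = 7 h 10 min
Thu: 5:39 AM–1:25 PM = 7 h 46 min
Fri: 11:26 AM–9:53 PM = 10 h 27 min
Sat: 7:51 AM–7:07 PM = 11 h 16 min
Total worked: 47 h 17 min = 2837 min.
Regular 40 h 0 min = 2400 min at $21.50/h; overtime 7 h 17 min = 437 min at $32.25/h.
Pay = (2400 × $21.50 + 437 × $32.25) ÷ 60 = $1094.89.

$1094.89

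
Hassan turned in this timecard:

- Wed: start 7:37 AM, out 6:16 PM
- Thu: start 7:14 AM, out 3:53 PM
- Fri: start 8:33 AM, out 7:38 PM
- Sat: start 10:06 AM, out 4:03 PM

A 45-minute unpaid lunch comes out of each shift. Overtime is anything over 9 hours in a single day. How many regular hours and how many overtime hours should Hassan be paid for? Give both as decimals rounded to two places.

Wed: 7:37 AM–6:16 PM = 10 h 39 min; less 45 min break → 9 h 54 min
Thu: 7:14 AM–3:53 PM = 8 h 39 min; less 45 min break → 7 h 54 min
Fri: 8:33 AM–7:38 PM = 11 h 5 min; less 45 min break → 10 h 20 min
Sat: 10:06 AM–4:03 PM = 5 h 57 min; less 45 min break → 5 h 12 min
Wed reg 9 h 0 min / OT 0 h 54 min; Thu reg 7 h 54 min / OT 0 h 0 min; Fri reg 9 h 0 min / OT 1 h 20 min; Sat reg 5 h 12 min / OT 0 h 0 min.
Totals: regular 31 h 6 min, overtime 2 h 14 min.

Regular 31.10 hours, overtime 2.23 hours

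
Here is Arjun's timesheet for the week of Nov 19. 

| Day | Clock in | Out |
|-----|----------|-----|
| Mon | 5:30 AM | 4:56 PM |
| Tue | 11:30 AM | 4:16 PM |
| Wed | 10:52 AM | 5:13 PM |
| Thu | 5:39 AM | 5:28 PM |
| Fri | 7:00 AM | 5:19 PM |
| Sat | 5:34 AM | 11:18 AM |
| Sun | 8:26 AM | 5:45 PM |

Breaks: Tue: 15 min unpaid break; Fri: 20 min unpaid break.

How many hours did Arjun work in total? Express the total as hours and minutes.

Mon: 5:30 AM–4:56 PM = 11 h 26 min
Tue: 11:30 AM–4:16 PM = 4 h 46 min; less 15 min break → 4 h 31 min
Wed: 10:52 AM–5:13 PM = 6 h 21 min
Thu: 5:39 AM–5:28 PM = 11 h 49 min
Fri: 7:00 AM–5:19 PM = 10 h 19 min; less 20 min break → 9 h 59 min
Sat: 5:34 AM–11:18 AM = 5 h 44 min
Sun: 8:26 AM–5:45 PM = 9 h 19 min
Total: 11 h 26 min + 4 h 31 min + 6 h 21 min + 11 h 49 min + 9 h 59 min + 5 h 44 min + 9 h 19 min = 59 h 9 min.

59 h 9 min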